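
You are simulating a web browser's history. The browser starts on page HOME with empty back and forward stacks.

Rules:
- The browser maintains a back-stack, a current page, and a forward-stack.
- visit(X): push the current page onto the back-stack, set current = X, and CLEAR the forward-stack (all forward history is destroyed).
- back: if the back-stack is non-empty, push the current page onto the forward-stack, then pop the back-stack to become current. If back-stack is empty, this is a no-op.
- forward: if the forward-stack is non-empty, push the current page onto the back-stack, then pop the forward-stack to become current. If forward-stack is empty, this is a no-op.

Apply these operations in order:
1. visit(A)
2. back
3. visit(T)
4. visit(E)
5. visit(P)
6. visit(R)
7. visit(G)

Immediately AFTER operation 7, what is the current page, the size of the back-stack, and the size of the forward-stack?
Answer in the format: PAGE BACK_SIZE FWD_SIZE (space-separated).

After 1 (visit(A)): cur=A back=1 fwd=0
After 2 (back): cur=HOME back=0 fwd=1
After 3 (visit(T)): cur=T back=1 fwd=0
After 4 (visit(E)): cur=E back=2 fwd=0
After 5 (visit(P)): cur=P back=3 fwd=0
After 6 (visit(R)): cur=R back=4 fwd=0
After 7 (visit(G)): cur=G back=5 fwd=0

G 5 0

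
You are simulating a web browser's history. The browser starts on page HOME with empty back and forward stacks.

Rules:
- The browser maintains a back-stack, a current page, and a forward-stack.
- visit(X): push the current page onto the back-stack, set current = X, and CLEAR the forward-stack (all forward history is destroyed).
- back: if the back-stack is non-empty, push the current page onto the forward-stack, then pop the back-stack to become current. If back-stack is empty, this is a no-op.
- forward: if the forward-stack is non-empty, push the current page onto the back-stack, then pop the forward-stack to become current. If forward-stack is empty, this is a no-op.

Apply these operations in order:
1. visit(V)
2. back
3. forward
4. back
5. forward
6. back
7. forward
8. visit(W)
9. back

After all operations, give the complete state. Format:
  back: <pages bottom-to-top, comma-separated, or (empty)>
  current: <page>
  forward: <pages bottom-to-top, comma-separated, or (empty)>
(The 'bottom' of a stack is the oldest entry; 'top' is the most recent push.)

After 1 (visit(V)): cur=V back=1 fwd=0
After 2 (back): cur=HOME back=0 fwd=1
After 3 (forward): cur=V back=1 fwd=0
After 4 (back): cur=HOME back=0 fwd=1
After 5 (forward): cur=V back=1 fwd=0
After 6 (back): cur=HOME back=0 fwd=1
After 7 (forward): cur=V back=1 fwd=0
After 8 (visit(W)): cur=W back=2 fwd=0
After 9 (back): cur=V back=1 fwd=1

Answer: back: HOME
current: V
forward: W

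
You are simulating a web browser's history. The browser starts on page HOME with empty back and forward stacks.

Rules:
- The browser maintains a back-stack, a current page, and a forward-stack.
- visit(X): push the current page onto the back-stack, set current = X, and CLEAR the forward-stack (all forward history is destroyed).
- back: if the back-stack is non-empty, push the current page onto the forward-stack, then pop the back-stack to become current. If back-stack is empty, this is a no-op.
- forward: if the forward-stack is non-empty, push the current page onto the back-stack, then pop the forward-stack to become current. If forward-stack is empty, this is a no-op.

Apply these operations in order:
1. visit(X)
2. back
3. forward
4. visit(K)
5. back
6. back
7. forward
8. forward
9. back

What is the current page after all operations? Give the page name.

Answer: X

Derivation:
After 1 (visit(X)): cur=X back=1 fwd=0
After 2 (back): cur=HOME back=0 fwd=1
After 3 (forward): cur=X back=1 fwd=0
After 4 (visit(K)): cur=K back=2 fwd=0
After 5 (back): cur=X back=1 fwd=1
After 6 (back): cur=HOME back=0 fwd=2
After 7 (forward): cur=X back=1 fwd=1
After 8 (forward): cur=K back=2 fwd=0
After 9 (back): cur=X back=1 fwd=1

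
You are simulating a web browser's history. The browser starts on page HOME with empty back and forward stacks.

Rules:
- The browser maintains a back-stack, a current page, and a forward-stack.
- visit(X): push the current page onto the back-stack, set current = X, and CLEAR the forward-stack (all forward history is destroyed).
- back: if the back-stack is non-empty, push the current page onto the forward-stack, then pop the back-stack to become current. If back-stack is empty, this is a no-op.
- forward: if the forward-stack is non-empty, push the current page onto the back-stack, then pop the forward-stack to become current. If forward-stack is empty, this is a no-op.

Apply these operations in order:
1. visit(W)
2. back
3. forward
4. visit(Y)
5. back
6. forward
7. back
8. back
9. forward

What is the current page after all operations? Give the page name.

After 1 (visit(W)): cur=W back=1 fwd=0
After 2 (back): cur=HOME back=0 fwd=1
After 3 (forward): cur=W back=1 fwd=0
After 4 (visit(Y)): cur=Y back=2 fwd=0
After 5 (back): cur=W back=1 fwd=1
After 6 (forward): cur=Y back=2 fwd=0
After 7 (back): cur=W back=1 fwd=1
After 8 (back): cur=HOME back=0 fwd=2
After 9 (forward): cur=W back=1 fwd=1

Answer: W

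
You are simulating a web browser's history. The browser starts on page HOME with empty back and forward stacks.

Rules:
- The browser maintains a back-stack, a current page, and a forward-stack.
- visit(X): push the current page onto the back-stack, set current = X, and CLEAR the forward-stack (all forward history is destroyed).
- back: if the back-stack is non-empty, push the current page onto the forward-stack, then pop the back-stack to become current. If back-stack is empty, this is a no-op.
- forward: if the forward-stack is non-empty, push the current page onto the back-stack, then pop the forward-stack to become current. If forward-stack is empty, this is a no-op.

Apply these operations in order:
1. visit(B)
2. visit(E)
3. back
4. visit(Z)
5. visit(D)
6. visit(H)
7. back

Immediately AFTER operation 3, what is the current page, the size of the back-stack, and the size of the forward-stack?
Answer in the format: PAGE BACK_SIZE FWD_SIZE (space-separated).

After 1 (visit(B)): cur=B back=1 fwd=0
After 2 (visit(E)): cur=E back=2 fwd=0
After 3 (back): cur=B back=1 fwd=1

B 1 1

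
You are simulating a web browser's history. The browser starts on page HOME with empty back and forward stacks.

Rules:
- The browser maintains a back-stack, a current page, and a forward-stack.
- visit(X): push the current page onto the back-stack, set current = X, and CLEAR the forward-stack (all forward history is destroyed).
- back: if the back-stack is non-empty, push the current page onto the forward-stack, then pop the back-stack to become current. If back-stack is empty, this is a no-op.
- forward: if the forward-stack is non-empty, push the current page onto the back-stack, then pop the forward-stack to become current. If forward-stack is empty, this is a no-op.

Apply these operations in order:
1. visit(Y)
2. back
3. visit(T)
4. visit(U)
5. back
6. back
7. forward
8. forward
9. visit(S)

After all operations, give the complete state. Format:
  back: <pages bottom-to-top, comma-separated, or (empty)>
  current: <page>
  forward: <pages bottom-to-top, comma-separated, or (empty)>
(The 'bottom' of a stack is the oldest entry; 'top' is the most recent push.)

Answer: back: HOME,T,U
current: S
forward: (empty)

Derivation:
After 1 (visit(Y)): cur=Y back=1 fwd=0
After 2 (back): cur=HOME back=0 fwd=1
After 3 (visit(T)): cur=T back=1 fwd=0
After 4 (visit(U)): cur=U back=2 fwd=0
After 5 (back): cur=T back=1 fwd=1
After 6 (back): cur=HOME back=0 fwd=2
After 7 (forward): cur=T back=1 fwd=1
After 8 (forward): cur=U back=2 fwd=0
After 9 (visit(S)): cur=S back=3 fwd=0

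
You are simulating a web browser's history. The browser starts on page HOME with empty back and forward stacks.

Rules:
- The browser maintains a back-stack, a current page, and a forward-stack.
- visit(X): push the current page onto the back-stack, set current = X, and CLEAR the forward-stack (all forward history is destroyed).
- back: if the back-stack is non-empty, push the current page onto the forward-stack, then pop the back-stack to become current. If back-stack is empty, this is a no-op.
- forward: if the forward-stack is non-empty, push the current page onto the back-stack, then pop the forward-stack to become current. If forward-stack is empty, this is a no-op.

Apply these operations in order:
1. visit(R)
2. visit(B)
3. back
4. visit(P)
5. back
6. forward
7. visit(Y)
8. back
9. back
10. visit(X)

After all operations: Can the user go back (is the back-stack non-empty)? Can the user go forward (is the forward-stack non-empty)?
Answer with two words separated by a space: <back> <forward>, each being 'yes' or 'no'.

After 1 (visit(R)): cur=R back=1 fwd=0
After 2 (visit(B)): cur=B back=2 fwd=0
After 3 (back): cur=R back=1 fwd=1
After 4 (visit(P)): cur=P back=2 fwd=0
After 5 (back): cur=R back=1 fwd=1
After 6 (forward): cur=P back=2 fwd=0
After 7 (visit(Y)): cur=Y back=3 fwd=0
After 8 (back): cur=P back=2 fwd=1
After 9 (back): cur=R back=1 fwd=2
After 10 (visit(X)): cur=X back=2 fwd=0

Answer: yes no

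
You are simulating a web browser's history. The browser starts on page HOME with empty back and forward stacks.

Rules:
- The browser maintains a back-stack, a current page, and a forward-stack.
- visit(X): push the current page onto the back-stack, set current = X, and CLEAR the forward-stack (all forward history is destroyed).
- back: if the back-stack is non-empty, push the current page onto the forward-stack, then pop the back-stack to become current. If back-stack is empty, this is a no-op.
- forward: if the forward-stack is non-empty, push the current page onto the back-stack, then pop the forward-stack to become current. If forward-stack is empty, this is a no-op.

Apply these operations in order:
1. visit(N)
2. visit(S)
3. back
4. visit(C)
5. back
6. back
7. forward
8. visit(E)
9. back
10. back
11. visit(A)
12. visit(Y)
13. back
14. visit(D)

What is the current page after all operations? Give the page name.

Answer: D

Derivation:
After 1 (visit(N)): cur=N back=1 fwd=0
After 2 (visit(S)): cur=S back=2 fwd=0
After 3 (back): cur=N back=1 fwd=1
After 4 (visit(C)): cur=C back=2 fwd=0
After 5 (back): cur=N back=1 fwd=1
After 6 (back): cur=HOME back=0 fwd=2
After 7 (forward): cur=N back=1 fwd=1
After 8 (visit(E)): cur=E back=2 fwd=0
After 9 (back): cur=N back=1 fwd=1
After 10 (back): cur=HOME back=0 fwd=2
After 11 (visit(A)): cur=A back=1 fwd=0
After 12 (visit(Y)): cur=Y back=2 fwd=0
After 13 (back): cur=A back=1 fwd=1
After 14 (visit(D)): cur=D back=2 fwd=0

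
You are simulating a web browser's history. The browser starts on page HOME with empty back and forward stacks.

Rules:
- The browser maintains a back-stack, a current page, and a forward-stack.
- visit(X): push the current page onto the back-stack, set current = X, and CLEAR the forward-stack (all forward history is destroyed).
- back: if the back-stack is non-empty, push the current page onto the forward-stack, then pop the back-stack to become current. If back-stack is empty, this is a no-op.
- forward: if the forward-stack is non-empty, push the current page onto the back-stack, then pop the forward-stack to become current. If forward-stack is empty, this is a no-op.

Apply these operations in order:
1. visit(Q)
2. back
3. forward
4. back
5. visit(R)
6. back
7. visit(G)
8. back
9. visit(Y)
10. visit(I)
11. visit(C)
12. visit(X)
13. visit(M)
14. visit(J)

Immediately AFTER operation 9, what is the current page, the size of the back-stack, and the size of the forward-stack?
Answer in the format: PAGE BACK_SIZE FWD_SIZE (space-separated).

After 1 (visit(Q)): cur=Q back=1 fwd=0
After 2 (back): cur=HOME back=0 fwd=1
After 3 (forward): cur=Q back=1 fwd=0
After 4 (back): cur=HOME back=0 fwd=1
After 5 (visit(R)): cur=R back=1 fwd=0
After 6 (back): cur=HOME back=0 fwd=1
After 7 (visit(G)): cur=G back=1 fwd=0
After 8 (back): cur=HOME back=0 fwd=1
After 9 (visit(Y)): cur=Y back=1 fwd=0

Y 1 0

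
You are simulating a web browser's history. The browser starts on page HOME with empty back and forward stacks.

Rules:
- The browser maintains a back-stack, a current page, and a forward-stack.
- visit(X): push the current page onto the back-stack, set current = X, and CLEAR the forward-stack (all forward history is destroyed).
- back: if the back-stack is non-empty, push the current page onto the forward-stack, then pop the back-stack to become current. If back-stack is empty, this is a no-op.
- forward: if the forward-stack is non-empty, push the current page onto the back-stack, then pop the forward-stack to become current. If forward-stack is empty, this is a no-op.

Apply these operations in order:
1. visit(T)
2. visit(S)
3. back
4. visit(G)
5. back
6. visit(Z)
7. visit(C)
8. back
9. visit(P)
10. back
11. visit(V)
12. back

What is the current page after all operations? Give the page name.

Answer: Z

Derivation:
After 1 (visit(T)): cur=T back=1 fwd=0
After 2 (visit(S)): cur=S back=2 fwd=0
After 3 (back): cur=T back=1 fwd=1
After 4 (visit(G)): cur=G back=2 fwd=0
After 5 (back): cur=T back=1 fwd=1
After 6 (visit(Z)): cur=Z back=2 fwd=0
After 7 (visit(C)): cur=C back=3 fwd=0
After 8 (back): cur=Z back=2 fwd=1
After 9 (visit(P)): cur=P back=3 fwd=0
After 10 (back): cur=Z back=2 fwd=1
After 11 (visit(V)): cur=V back=3 fwd=0
After 12 (back): cur=Z back=2 fwd=1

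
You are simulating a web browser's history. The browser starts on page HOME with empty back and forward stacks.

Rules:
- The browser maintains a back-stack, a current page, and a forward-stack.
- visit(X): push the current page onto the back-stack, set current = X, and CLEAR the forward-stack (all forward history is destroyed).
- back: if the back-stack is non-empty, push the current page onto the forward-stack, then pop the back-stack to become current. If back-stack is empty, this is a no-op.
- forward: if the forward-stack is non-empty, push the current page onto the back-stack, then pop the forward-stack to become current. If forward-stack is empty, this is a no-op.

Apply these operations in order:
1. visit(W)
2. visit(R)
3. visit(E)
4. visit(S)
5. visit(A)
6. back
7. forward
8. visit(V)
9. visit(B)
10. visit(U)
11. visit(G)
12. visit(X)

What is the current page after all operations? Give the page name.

Answer: X

Derivation:
After 1 (visit(W)): cur=W back=1 fwd=0
After 2 (visit(R)): cur=R back=2 fwd=0
After 3 (visit(E)): cur=E back=3 fwd=0
After 4 (visit(S)): cur=S back=4 fwd=0
After 5 (visit(A)): cur=A back=5 fwd=0
After 6 (back): cur=S back=4 fwd=1
After 7 (forward): cur=A back=5 fwd=0
After 8 (visit(V)): cur=V back=6 fwd=0
After 9 (visit(B)): cur=B back=7 fwd=0
After 10 (visit(U)): cur=U back=8 fwd=0
After 11 (visit(G)): cur=G back=9 fwd=0
After 12 (visit(X)): cur=X back=10 fwd=0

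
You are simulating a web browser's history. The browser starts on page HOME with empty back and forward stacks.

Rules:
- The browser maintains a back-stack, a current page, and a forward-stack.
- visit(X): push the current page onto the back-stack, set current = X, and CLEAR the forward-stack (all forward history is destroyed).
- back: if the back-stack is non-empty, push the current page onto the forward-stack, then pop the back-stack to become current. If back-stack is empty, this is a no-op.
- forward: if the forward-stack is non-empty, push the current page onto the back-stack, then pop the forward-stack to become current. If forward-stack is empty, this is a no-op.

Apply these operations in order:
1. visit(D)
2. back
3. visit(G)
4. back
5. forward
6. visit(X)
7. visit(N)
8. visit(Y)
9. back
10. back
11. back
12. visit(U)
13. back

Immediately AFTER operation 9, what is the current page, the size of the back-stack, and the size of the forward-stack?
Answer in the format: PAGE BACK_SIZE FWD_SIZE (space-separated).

After 1 (visit(D)): cur=D back=1 fwd=0
After 2 (back): cur=HOME back=0 fwd=1
After 3 (visit(G)): cur=G back=1 fwd=0
After 4 (back): cur=HOME back=0 fwd=1
After 5 (forward): cur=G back=1 fwd=0
After 6 (visit(X)): cur=X back=2 fwd=0
After 7 (visit(N)): cur=N back=3 fwd=0
After 8 (visit(Y)): cur=Y back=4 fwd=0
After 9 (back): cur=N back=3 fwd=1

N 3 1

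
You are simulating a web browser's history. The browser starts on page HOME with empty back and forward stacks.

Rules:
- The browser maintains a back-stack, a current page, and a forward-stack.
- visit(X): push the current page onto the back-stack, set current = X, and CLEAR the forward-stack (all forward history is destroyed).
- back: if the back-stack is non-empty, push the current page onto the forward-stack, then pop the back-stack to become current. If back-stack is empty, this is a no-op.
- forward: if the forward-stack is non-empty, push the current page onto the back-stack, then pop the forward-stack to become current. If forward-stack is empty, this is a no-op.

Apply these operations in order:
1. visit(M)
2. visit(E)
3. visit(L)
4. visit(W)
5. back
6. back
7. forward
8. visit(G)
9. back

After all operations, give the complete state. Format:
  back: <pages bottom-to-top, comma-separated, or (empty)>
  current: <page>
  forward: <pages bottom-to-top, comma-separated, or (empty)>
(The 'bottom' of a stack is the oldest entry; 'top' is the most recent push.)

After 1 (visit(M)): cur=M back=1 fwd=0
After 2 (visit(E)): cur=E back=2 fwd=0
After 3 (visit(L)): cur=L back=3 fwd=0
After 4 (visit(W)): cur=W back=4 fwd=0
After 5 (back): cur=L back=3 fwd=1
After 6 (back): cur=E back=2 fwd=2
After 7 (forward): cur=L back=3 fwd=1
After 8 (visit(G)): cur=G back=4 fwd=0
After 9 (back): cur=L back=3 fwd=1

Answer: back: HOME,M,E
current: L
forward: G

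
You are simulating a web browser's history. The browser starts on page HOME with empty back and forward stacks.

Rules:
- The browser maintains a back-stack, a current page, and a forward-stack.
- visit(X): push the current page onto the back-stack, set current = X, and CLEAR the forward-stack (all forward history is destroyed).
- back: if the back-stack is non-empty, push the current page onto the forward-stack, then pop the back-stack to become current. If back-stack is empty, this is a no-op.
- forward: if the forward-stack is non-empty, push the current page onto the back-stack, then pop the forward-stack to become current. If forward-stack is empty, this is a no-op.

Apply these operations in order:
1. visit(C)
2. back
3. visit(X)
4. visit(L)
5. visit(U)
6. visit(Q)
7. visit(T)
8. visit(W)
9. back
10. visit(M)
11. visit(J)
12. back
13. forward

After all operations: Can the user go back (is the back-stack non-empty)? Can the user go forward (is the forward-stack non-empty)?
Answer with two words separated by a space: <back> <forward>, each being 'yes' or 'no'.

After 1 (visit(C)): cur=C back=1 fwd=0
After 2 (back): cur=HOME back=0 fwd=1
After 3 (visit(X)): cur=X back=1 fwd=0
After 4 (visit(L)): cur=L back=2 fwd=0
After 5 (visit(U)): cur=U back=3 fwd=0
After 6 (visit(Q)): cur=Q back=4 fwd=0
After 7 (visit(T)): cur=T back=5 fwd=0
After 8 (visit(W)): cur=W back=6 fwd=0
After 9 (back): cur=T back=5 fwd=1
After 10 (visit(M)): cur=M back=6 fwd=0
After 11 (visit(J)): cur=J back=7 fwd=0
After 12 (back): cur=M back=6 fwd=1
After 13 (forward): cur=J back=7 fwd=0

Answer: yes no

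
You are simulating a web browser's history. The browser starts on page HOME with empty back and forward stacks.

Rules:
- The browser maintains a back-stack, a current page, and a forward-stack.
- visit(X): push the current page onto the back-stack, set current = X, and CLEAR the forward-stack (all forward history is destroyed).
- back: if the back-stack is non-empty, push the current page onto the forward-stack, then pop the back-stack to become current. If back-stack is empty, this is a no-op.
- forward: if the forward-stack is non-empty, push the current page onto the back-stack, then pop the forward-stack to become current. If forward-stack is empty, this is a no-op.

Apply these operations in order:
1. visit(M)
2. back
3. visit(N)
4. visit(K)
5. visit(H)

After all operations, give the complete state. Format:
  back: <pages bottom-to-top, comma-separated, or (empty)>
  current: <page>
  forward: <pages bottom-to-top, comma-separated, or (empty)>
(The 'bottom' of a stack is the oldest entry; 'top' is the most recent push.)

Answer: back: HOME,N,K
current: H
forward: (empty)

Derivation:
After 1 (visit(M)): cur=M back=1 fwd=0
After 2 (back): cur=HOME back=0 fwd=1
After 3 (visit(N)): cur=N back=1 fwd=0
After 4 (visit(K)): cur=K back=2 fwd=0
After 5 (visit(H)): cur=H back=3 fwd=0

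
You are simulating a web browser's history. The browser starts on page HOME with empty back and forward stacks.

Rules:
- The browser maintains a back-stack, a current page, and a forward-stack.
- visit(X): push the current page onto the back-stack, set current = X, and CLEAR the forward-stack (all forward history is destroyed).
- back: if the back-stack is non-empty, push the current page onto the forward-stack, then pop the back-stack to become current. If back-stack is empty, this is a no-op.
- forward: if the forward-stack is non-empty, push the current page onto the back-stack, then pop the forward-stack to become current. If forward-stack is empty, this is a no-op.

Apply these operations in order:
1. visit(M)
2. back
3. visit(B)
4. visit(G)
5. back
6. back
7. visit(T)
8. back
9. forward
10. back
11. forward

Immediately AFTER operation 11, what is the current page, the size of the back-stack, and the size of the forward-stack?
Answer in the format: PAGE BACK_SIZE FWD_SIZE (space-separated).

After 1 (visit(M)): cur=M back=1 fwd=0
After 2 (back): cur=HOME back=0 fwd=1
After 3 (visit(B)): cur=B back=1 fwd=0
After 4 (visit(G)): cur=G back=2 fwd=0
After 5 (back): cur=B back=1 fwd=1
After 6 (back): cur=HOME back=0 fwd=2
After 7 (visit(T)): cur=T back=1 fwd=0
After 8 (back): cur=HOME back=0 fwd=1
After 9 (forward): cur=T back=1 fwd=0
After 10 (back): cur=HOME back=0 fwd=1
After 11 (forward): cur=T back=1 fwd=0

T 1 0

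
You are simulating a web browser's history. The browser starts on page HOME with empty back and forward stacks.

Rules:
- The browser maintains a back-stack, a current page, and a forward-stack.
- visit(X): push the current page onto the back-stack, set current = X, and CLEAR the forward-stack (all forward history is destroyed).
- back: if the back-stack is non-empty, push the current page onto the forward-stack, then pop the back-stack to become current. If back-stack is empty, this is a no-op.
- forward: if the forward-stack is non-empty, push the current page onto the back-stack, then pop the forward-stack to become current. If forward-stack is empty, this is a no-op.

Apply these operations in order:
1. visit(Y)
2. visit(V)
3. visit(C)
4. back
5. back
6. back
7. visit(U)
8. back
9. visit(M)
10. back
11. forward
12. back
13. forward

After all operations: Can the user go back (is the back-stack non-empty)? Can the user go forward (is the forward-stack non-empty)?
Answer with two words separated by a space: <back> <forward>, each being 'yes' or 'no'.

Answer: yes no

Derivation:
After 1 (visit(Y)): cur=Y back=1 fwd=0
After 2 (visit(V)): cur=V back=2 fwd=0
After 3 (visit(C)): cur=C back=3 fwd=0
After 4 (back): cur=V back=2 fwd=1
After 5 (back): cur=Y back=1 fwd=2
After 6 (back): cur=HOME back=0 fwd=3
After 7 (visit(U)): cur=U back=1 fwd=0
After 8 (back): cur=HOME back=0 fwd=1
After 9 (visit(M)): cur=M back=1 fwd=0
After 10 (back): cur=HOME back=0 fwd=1
After 11 (forward): cur=M back=1 fwd=0
After 12 (back): cur=HOME back=0 fwd=1
After 13 (forward): cur=M back=1 fwd=0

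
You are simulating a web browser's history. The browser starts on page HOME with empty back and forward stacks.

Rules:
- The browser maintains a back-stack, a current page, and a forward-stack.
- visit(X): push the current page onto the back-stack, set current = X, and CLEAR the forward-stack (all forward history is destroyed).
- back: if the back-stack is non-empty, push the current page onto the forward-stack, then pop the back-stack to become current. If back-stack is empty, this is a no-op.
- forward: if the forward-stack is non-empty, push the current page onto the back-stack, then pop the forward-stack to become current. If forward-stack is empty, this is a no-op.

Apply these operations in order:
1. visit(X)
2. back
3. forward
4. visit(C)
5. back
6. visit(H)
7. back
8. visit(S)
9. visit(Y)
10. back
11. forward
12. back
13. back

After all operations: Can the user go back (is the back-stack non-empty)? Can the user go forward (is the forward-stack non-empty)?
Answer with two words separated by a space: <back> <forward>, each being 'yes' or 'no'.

Answer: yes yes

Derivation:
After 1 (visit(X)): cur=X back=1 fwd=0
After 2 (back): cur=HOME back=0 fwd=1
After 3 (forward): cur=X back=1 fwd=0
After 4 (visit(C)): cur=C back=2 fwd=0
After 5 (back): cur=X back=1 fwd=1
After 6 (visit(H)): cur=H back=2 fwd=0
After 7 (back): cur=X back=1 fwd=1
After 8 (visit(S)): cur=S back=2 fwd=0
After 9 (visit(Y)): cur=Y back=3 fwd=0
After 10 (back): cur=S back=2 fwd=1
After 11 (forward): cur=Y back=3 fwd=0
After 12 (back): cur=S back=2 fwd=1
After 13 (back): cur=X back=1 fwd=2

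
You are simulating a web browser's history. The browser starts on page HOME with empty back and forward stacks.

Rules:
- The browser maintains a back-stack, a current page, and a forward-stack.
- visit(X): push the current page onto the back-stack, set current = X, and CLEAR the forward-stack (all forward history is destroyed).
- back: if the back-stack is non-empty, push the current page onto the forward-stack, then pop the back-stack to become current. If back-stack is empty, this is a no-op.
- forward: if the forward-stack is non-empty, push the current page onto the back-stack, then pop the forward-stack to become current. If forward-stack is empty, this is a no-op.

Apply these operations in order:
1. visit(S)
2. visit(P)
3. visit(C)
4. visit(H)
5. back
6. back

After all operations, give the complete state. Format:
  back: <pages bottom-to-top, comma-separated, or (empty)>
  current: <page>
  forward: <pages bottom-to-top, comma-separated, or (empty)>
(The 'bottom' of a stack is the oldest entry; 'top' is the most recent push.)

Answer: back: HOME,S
current: P
forward: H,C

Derivation:
After 1 (visit(S)): cur=S back=1 fwd=0
After 2 (visit(P)): cur=P back=2 fwd=0
After 3 (visit(C)): cur=C back=3 fwd=0
After 4 (visit(H)): cur=H back=4 fwd=0
After 5 (back): cur=C back=3 fwd=1
After 6 (back): cur=P back=2 fwd=2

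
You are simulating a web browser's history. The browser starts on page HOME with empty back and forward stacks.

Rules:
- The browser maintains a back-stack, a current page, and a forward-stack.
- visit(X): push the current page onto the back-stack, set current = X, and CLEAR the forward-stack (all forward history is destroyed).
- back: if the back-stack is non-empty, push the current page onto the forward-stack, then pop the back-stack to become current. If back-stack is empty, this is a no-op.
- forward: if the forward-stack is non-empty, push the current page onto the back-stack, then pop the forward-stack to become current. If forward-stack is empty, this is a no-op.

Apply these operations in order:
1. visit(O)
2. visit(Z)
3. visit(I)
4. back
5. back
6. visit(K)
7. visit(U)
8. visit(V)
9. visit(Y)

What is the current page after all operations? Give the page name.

Answer: Y

Derivation:
After 1 (visit(O)): cur=O back=1 fwd=0
After 2 (visit(Z)): cur=Z back=2 fwd=0
After 3 (visit(I)): cur=I back=3 fwd=0
After 4 (back): cur=Z back=2 fwd=1
After 5 (back): cur=O back=1 fwd=2
After 6 (visit(K)): cur=K back=2 fwd=0
After 7 (visit(U)): cur=U back=3 fwd=0
After 8 (visit(V)): cur=V back=4 fwd=0
After 9 (visit(Y)): cur=Y back=5 fwd=0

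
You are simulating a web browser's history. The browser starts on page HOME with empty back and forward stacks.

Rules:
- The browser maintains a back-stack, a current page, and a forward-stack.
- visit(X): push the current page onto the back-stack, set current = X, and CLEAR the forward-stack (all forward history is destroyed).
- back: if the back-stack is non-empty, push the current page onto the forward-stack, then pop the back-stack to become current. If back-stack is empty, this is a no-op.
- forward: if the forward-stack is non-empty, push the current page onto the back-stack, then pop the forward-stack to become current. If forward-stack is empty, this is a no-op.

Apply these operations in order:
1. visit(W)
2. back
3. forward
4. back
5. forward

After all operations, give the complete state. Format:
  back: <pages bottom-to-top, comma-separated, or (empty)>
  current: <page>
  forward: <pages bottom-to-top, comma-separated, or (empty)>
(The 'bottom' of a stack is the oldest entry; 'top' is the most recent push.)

After 1 (visit(W)): cur=W back=1 fwd=0
After 2 (back): cur=HOME back=0 fwd=1
After 3 (forward): cur=W back=1 fwd=0
After 4 (back): cur=HOME back=0 fwd=1
After 5 (forward): cur=W back=1 fwd=0

Answer: back: HOME
current: W
forward: (empty)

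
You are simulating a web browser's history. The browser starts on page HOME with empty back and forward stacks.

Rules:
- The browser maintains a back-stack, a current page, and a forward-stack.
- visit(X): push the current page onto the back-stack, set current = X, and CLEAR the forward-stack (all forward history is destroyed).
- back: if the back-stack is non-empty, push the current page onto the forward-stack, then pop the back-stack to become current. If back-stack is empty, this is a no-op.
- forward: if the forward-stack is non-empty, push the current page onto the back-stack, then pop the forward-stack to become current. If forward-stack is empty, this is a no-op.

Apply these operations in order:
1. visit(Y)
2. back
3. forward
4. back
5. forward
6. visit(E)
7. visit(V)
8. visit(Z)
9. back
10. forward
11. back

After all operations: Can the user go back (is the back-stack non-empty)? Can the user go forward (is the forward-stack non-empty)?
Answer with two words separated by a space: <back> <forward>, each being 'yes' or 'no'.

Answer: yes yes

Derivation:
After 1 (visit(Y)): cur=Y back=1 fwd=0
After 2 (back): cur=HOME back=0 fwd=1
After 3 (forward): cur=Y back=1 fwd=0
After 4 (back): cur=HOME back=0 fwd=1
After 5 (forward): cur=Y back=1 fwd=0
After 6 (visit(E)): cur=E back=2 fwd=0
After 7 (visit(V)): cur=V back=3 fwd=0
After 8 (visit(Z)): cur=Z back=4 fwd=0
After 9 (back): cur=V back=3 fwd=1
After 10 (forward): cur=Z back=4 fwd=0
After 11 (back): cur=V back=3 fwd=1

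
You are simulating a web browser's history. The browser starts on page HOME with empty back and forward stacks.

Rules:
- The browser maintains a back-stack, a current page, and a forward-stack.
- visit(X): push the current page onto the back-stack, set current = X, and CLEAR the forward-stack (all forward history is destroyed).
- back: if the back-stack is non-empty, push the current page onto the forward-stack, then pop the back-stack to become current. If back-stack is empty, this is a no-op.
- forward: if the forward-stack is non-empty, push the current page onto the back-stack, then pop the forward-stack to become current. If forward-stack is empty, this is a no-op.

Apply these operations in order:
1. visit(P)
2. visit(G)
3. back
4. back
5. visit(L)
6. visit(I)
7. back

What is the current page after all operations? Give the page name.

After 1 (visit(P)): cur=P back=1 fwd=0
After 2 (visit(G)): cur=G back=2 fwd=0
After 3 (back): cur=P back=1 fwd=1
After 4 (back): cur=HOME back=0 fwd=2
After 5 (visit(L)): cur=L back=1 fwd=0
After 6 (visit(I)): cur=I back=2 fwd=0
After 7 (back): cur=L back=1 fwd=1

Answer: L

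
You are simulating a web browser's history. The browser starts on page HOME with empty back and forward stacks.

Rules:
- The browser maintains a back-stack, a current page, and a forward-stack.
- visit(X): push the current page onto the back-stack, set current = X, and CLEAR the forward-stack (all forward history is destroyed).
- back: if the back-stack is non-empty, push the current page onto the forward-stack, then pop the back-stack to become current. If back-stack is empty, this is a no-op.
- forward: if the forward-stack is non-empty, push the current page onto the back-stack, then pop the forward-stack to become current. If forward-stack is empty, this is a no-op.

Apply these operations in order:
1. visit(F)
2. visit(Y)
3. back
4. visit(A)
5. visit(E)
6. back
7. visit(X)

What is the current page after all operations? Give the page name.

Answer: X

Derivation:
After 1 (visit(F)): cur=F back=1 fwd=0
After 2 (visit(Y)): cur=Y back=2 fwd=0
After 3 (back): cur=F back=1 fwd=1
After 4 (visit(A)): cur=A back=2 fwd=0
After 5 (visit(E)): cur=E back=3 fwd=0
After 6 (back): cur=A back=2 fwd=1
After 7 (visit(X)): cur=X back=3 fwd=0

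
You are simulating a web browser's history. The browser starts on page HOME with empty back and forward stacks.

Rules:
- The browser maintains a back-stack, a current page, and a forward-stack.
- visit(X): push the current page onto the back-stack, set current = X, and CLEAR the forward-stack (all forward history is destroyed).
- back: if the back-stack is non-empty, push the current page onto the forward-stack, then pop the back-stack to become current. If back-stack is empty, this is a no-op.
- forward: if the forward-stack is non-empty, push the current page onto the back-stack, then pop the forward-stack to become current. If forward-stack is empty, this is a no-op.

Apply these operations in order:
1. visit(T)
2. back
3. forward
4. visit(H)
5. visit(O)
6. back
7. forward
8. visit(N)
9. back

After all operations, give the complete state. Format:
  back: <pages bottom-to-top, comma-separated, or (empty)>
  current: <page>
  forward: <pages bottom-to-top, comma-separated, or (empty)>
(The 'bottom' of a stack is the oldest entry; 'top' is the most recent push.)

After 1 (visit(T)): cur=T back=1 fwd=0
After 2 (back): cur=HOME back=0 fwd=1
After 3 (forward): cur=T back=1 fwd=0
After 4 (visit(H)): cur=H back=2 fwd=0
After 5 (visit(O)): cur=O back=3 fwd=0
After 6 (back): cur=H back=2 fwd=1
After 7 (forward): cur=O back=3 fwd=0
After 8 (visit(N)): cur=N back=4 fwd=0
After 9 (back): cur=O back=3 fwd=1

Answer: back: HOME,T,H
current: O
forward: N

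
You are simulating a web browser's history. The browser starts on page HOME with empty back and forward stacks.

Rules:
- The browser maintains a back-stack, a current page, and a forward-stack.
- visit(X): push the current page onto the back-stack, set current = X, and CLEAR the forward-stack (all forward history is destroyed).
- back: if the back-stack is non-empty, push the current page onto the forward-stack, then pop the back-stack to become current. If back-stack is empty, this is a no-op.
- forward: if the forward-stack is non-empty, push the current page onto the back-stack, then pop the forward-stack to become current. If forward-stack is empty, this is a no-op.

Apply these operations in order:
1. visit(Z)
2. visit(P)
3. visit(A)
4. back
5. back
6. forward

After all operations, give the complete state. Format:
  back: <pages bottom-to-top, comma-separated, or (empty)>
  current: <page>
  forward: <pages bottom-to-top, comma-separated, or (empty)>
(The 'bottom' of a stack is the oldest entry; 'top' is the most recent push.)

After 1 (visit(Z)): cur=Z back=1 fwd=0
After 2 (visit(P)): cur=P back=2 fwd=0
After 3 (visit(A)): cur=A back=3 fwd=0
After 4 (back): cur=P back=2 fwd=1
After 5 (back): cur=Z back=1 fwd=2
After 6 (forward): cur=P back=2 fwd=1

Answer: back: HOME,Z
current: P
forward: A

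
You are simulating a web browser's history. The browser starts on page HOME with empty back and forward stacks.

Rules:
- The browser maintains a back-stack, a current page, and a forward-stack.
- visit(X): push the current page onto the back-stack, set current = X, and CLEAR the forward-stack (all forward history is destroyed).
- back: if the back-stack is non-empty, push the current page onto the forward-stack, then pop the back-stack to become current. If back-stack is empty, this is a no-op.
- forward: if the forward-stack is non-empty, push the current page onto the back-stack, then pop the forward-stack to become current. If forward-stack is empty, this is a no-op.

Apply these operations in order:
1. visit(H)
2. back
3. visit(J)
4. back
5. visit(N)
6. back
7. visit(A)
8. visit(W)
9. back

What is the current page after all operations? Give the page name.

After 1 (visit(H)): cur=H back=1 fwd=0
After 2 (back): cur=HOME back=0 fwd=1
After 3 (visit(J)): cur=J back=1 fwd=0
After 4 (back): cur=HOME back=0 fwd=1
After 5 (visit(N)): cur=N back=1 fwd=0
After 6 (back): cur=HOME back=0 fwd=1
After 7 (visit(A)): cur=A back=1 fwd=0
After 8 (visit(W)): cur=W back=2 fwd=0
After 9 (back): cur=A back=1 fwd=1

Answer: A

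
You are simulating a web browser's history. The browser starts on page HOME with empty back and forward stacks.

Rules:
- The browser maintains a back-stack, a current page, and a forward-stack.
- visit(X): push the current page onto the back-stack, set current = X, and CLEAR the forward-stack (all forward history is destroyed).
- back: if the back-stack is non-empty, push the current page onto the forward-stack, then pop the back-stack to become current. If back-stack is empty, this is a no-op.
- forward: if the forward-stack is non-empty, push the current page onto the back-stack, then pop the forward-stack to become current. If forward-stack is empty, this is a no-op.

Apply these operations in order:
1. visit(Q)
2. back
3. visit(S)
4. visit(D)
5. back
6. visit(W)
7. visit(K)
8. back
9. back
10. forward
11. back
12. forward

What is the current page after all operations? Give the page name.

After 1 (visit(Q)): cur=Q back=1 fwd=0
After 2 (back): cur=HOME back=0 fwd=1
After 3 (visit(S)): cur=S back=1 fwd=0
After 4 (visit(D)): cur=D back=2 fwd=0
After 5 (back): cur=S back=1 fwd=1
After 6 (visit(W)): cur=W back=2 fwd=0
After 7 (visit(K)): cur=K back=3 fwd=0
After 8 (back): cur=W back=2 fwd=1
After 9 (back): cur=S back=1 fwd=2
After 10 (forward): cur=W back=2 fwd=1
After 11 (back): cur=S back=1 fwd=2
After 12 (forward): cur=W back=2 fwd=1

Answer: W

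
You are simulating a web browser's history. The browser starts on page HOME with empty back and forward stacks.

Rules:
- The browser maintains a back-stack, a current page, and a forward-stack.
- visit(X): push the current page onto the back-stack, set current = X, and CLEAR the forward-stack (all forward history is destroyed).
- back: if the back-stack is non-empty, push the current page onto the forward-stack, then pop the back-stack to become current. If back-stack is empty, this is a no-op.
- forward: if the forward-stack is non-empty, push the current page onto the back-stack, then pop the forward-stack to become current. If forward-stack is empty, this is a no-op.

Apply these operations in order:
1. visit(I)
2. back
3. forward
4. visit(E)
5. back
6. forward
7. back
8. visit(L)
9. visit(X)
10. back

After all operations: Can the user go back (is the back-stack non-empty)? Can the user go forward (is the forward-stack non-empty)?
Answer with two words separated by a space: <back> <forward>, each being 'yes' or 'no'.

After 1 (visit(I)): cur=I back=1 fwd=0
After 2 (back): cur=HOME back=0 fwd=1
After 3 (forward): cur=I back=1 fwd=0
After 4 (visit(E)): cur=E back=2 fwd=0
After 5 (back): cur=I back=1 fwd=1
After 6 (forward): cur=E back=2 fwd=0
After 7 (back): cur=I back=1 fwd=1
After 8 (visit(L)): cur=L back=2 fwd=0
After 9 (visit(X)): cur=X back=3 fwd=0
After 10 (back): cur=L back=2 fwd=1

Answer: yes yes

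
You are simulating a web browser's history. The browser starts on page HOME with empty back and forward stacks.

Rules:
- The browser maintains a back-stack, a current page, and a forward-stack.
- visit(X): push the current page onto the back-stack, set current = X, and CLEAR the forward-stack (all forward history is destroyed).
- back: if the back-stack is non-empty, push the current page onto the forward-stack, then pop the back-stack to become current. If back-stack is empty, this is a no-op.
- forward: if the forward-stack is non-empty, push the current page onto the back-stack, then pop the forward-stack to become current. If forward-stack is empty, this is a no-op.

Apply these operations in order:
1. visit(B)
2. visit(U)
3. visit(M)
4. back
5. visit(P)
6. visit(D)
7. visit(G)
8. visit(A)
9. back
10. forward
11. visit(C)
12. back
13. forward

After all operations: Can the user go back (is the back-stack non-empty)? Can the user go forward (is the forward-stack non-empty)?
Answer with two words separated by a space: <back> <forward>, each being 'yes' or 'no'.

After 1 (visit(B)): cur=B back=1 fwd=0
After 2 (visit(U)): cur=U back=2 fwd=0
After 3 (visit(M)): cur=M back=3 fwd=0
After 4 (back): cur=U back=2 fwd=1
After 5 (visit(P)): cur=P back=3 fwd=0
After 6 (visit(D)): cur=D back=4 fwd=0
After 7 (visit(G)): cur=G back=5 fwd=0
After 8 (visit(A)): cur=A back=6 fwd=0
After 9 (back): cur=G back=5 fwd=1
After 10 (forward): cur=A back=6 fwd=0
After 11 (visit(C)): cur=C back=7 fwd=0
After 12 (back): cur=A back=6 fwd=1
After 13 (forward): cur=C back=7 fwd=0

Answer: yes no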